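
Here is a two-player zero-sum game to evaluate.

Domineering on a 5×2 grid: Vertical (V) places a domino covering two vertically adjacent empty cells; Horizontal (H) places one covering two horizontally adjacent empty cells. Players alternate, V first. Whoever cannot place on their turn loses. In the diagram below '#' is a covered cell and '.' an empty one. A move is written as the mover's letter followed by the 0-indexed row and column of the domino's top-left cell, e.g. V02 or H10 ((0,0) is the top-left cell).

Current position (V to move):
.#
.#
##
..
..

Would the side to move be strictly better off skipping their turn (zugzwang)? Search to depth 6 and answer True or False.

ply 1, V at .#/.#/##/../.. | V00=-1→##/##/##/../..; V30=+1→.#/.#/##/#./#.*; V31=+1→.#/.#/##/.#/.#
ply 2: .#/.#/##/#./#. is terminal -1 (H); from .#/.#/##/../.. depth 6
suppose V passes — search the same position with H to move:
pass> ply 1, H at .#/.#/##/../.. | H30=+1→.#/.#/##/##/..*; H40=+1→.#/.#/##/../##
pass> ply 2, V at .#/.#/##/##/.. | V00=-1→##/##/##/##/..*
pass> ply 3, H at ##/##/##/##/.. | H40=+1→##/##/##/##/##*
pass> ply 4: ##/##/##/##/## is terminal -1 (V); from .#/.#/##/../.. depth 6
for V: play +1, pass -1

zugzwang(.#/.#/##/../.., V) = False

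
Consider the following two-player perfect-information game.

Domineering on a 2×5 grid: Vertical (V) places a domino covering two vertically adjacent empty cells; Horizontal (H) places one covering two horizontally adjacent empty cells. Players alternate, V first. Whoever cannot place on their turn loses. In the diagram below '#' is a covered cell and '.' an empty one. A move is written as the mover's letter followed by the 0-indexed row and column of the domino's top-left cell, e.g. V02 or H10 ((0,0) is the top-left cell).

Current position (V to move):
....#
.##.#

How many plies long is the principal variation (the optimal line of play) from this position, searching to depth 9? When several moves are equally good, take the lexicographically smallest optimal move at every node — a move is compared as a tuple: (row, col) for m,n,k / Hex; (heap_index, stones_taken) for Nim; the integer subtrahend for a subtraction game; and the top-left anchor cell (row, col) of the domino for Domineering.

[....#/.##.#] V move#1: V00:-1/#...#/###.#*, V03:-1/...##/.####
[#...#/###.#] H move#2: H01:-1/###.#/###.#, H02:+1/#.###/###.#*
[#.###/###.#] end (terminal -1, V#3); searched ....#/.##.# to 9

PV length from [....#/.##.#]: 2 plies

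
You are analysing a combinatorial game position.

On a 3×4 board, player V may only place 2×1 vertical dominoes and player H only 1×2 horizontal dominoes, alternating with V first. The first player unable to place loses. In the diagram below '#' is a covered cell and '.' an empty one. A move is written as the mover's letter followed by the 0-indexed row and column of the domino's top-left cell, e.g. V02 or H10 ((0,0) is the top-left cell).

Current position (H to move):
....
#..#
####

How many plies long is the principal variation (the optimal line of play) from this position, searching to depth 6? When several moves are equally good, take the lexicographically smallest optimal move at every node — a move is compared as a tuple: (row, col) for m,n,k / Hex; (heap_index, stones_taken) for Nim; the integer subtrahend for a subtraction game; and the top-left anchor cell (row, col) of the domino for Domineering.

PV length from [..../#..#/####]: 1 ply

p1 H@[..../#..#/####]: H00[##../#..#/####]-1 H01[.##./#..#/####]+1* H02[..##/#..#/####]-1 H11[..../####/####]+1
p2 V@[.##./#..#/####] terminal -1; root [..../#..#/####] d6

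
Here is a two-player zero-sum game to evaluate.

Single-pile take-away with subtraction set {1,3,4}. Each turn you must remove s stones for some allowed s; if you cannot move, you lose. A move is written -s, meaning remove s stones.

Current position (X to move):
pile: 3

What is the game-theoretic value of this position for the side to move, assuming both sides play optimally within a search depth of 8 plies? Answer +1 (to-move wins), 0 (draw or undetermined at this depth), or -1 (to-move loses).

ply 1, X at 3 | -1=+1→2*; -3=+1→0
ply 2, O at 2 | -1=-1→1*
ply 3, X at 1 | -1=+1→0*
ply 4: 0 is terminal -1 (O); from 3 depth 8

value(3, X) = +1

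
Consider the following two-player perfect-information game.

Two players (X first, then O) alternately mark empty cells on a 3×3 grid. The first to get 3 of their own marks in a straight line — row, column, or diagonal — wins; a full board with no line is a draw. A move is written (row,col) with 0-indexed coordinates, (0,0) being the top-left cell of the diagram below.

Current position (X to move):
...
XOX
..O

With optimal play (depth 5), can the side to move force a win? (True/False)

X winning at [.../XOX/..O]: False

p1 X@[.../XOX/..O]: (0,0)[X../XOX/..O]-1* (0,1)[.X./XOX/..O]-1 (0,2)[..X/XOX/..O]-1 (2,0)[.../XOX/X.O]-1 (2,1)[.../XOX/.XO]-1
p2 O@[X../XOX/..O]: (0,1)[XO./XOX/..O]-1 (0,2)[X.O/XOX/..O]-1 (2,0)[X../XOX/O.O]+1* (2,1)[X../XOX/.OO]-1
p3 X@[X../XOX/O.O]: (0,1)[XX./XOX/O.O]-1* (0,2)[X.X/XOX/O.O]-1 (2,1)[X../XOX/OXO]-1
p4 O@[XX./XOX/O.O]: (0,2)[XXO/XOX/O.O]+1* (2,1)[XX./XOX/OOO]+1
p5 X@[XXO/XOX/O.O] terminal -1; root [.../XOX/..O] d5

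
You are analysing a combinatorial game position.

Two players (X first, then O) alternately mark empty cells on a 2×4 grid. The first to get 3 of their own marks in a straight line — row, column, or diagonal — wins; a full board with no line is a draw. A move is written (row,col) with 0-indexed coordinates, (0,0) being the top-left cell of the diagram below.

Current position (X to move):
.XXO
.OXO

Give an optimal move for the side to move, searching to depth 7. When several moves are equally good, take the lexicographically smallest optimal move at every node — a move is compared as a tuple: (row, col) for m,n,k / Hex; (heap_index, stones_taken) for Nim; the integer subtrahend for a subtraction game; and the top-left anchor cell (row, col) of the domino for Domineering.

X's best at [.XXO/.OXO]: (0,0)

ply 1, X at .XXO/.OXO | (0,0)=+1→XXXO/.OXO*; (1,0)=+0→.XXO/XOXO
ply 2: XXXO/.OXO is terminal -1 (O); from .XXO/.OXO depth 7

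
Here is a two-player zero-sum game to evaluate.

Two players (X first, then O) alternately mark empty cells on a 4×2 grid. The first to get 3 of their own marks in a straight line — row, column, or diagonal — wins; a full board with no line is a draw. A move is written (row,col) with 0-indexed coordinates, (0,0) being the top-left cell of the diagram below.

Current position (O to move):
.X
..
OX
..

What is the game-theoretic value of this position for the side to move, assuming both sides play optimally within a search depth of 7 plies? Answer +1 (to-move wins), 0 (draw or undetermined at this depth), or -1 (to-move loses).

value(.X/../OX/.., O) = 0

ply 1, O at .X/../OX/.. | (0,0)=-1→OX/../OX/..; (1,0)=-1→.X/O./OX/..; (1,1)=+0→.X/.O/OX/..*; (3,0)=-1→.X/../OX/O.; (3,1)=-1→.X/../OX/.O
ply 2, X at .X/.O/OX/.. | (0,0)=+0→XX/.O/OX/..*; (1,0)=+0→.X/XO/OX/..; (3,0)=+0→.X/.O/OX/X.; (3,1)=-1→.X/.O/OX/.X
ply 3, O at XX/.O/OX/.. | (1,0)=+0→XX/OO/OX/..*; (3,0)=+0→XX/.O/OX/O.; (3,1)=+0→XX/.O/OX/.O
ply 4, X at XX/OO/OX/.. | (3,0)=+0→XX/OO/OX/X.*; (3,1)=-1→XX/OO/OX/.X
ply 5, O at XX/OO/OX/X. | (3,1)=+0→XX/OO/OX/XO*
ply 6: XX/OO/OX/XO is terminal +0 (X); from .X/../OX/.. depth 7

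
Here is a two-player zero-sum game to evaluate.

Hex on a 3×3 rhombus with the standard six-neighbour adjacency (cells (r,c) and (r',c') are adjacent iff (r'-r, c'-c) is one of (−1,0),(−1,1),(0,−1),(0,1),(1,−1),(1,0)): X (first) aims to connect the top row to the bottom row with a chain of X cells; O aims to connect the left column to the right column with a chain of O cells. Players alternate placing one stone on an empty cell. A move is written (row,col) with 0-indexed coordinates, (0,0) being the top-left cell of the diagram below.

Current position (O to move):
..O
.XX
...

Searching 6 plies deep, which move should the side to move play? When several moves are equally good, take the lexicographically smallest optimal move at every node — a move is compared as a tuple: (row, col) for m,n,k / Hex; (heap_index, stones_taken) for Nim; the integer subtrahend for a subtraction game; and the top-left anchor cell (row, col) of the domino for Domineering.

ply 1, O at ..O/.XX/... | (0,0)=-1→O.O/.XX/...; (0,1)=+1→.OO/.XX/...*; (1,0)=-1→..O/OXX/...; (2,0)=-1→..O/.XX/O..; (2,1)=-1→..O/.XX/.O.; (2,2)=-1→..O/.XX/..O
ply 2, X at .OO/.XX/... | (0,0)=-1→XOO/.XX/...*; (1,0)=-1→.OO/XXX/...; (2,0)=-1→.OO/.XX/X..; (2,1)=-1→.OO/.XX/.X.; (2,2)=-1→.OO/.XX/..X
ply 3, O at XOO/.XX/... | (1,0)=+1→XOO/OXX/...*; (2,0)=-1→XOO/.XX/O..; (2,1)=-1→XOO/.XX/.O.; (2,2)=-1→XOO/.XX/..O
ply 4: XOO/OXX/... is terminal -1 (X); from ..O/.XX/... depth 6

O's best at [..O/.XX/...]: (0,1)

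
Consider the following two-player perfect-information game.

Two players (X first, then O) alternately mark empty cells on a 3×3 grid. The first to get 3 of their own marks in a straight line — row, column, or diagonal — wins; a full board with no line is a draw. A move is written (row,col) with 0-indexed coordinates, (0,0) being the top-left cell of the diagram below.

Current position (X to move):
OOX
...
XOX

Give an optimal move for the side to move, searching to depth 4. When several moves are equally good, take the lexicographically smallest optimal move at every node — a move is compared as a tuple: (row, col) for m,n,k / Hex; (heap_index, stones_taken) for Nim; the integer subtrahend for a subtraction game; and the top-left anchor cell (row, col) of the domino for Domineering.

[OOX/.../XOX] X move#1: (1,0):-1/OOX/X../XOX, (1,1):+1/OOX/.X./XOX*, (1,2):+1/OOX/..X/XOX
[OOX/.X./XOX] end (terminal -1, O#2); searched OOX/.../XOX to 4

X's best at [OOX/.../XOX]: (1,1)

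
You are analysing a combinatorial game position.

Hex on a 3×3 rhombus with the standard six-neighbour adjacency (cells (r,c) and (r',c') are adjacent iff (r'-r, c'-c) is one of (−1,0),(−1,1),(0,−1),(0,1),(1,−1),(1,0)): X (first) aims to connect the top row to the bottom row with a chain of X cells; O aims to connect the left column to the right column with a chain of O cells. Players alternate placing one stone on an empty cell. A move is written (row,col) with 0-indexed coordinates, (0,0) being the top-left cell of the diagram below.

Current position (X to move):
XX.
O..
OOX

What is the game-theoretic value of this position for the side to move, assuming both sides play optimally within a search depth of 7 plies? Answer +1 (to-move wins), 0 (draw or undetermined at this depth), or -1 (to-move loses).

value(XX./O../OOX, X) = +1

[XX./O../OOX] X move#1: (0,2):-1/XXX/O../OOX, (1,1):-1/XX./OX./OOX, (1,2):+1/XX./O.X/OOX*
[XX./O.X/OOX] O move#2: (0,2):-1/XXO/O.X/OOX*, (1,1):-1/XX./OOX/OOX
[XXO/O.X/OOX] X move#3: (1,1):+1/XXO/OXX/OOX*
[XXO/OXX/OOX] end (terminal -1, O#4); searched XX./O../OOX to 7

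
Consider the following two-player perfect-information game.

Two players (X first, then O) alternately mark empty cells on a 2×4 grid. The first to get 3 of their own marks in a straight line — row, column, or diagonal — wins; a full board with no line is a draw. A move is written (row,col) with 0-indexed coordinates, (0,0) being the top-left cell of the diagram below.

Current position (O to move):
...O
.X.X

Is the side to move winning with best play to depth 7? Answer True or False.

O winning at [...O/.X.X]: False

ply 1, O at ...O/.X.X | (0,0)=-1→O..O/.X.X; (0,1)=-1→.O.O/.X.X; (0,2)=-1→..OO/.X.X; (1,0)=-1→...O/OX.X; (1,2)=+0→...O/.XOX*
ply 2, X at ...O/.XOX | (0,0)=+0→X..O/.XOX*; (0,1)=+0→.X.O/.XOX; (0,2)=+0→..XO/.XOX; (1,0)=+0→...O/XXOX
ply 3, O at X..O/.XOX | (0,1)=+0→XO.O/.XOX*; (0,2)=+0→X.OO/.XOX; (1,0)=+0→X..O/OXOX
ply 4, X at XO.O/.XOX | (0,2)=+0→XOXO/.XOX*; (1,0)=-1→XO.O/XXOX
ply 5, O at XOXO/.XOX | (1,0)=+0→XOXO/OXOX*
ply 6: XOXO/OXOX is terminal +0 (X); from ...O/.X.X depth 7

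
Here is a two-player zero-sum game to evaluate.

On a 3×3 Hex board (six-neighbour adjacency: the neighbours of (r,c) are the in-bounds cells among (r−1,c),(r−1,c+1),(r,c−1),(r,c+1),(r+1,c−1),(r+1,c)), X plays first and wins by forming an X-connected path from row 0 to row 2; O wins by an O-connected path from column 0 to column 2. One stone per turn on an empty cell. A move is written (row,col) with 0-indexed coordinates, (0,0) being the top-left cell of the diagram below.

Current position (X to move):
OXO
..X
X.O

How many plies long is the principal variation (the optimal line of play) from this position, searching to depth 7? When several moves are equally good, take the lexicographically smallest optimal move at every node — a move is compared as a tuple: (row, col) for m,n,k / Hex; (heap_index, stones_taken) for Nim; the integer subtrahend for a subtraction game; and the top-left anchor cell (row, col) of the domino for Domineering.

[OXO/..X/X.O] X move#1: (1,0):+1/OXO/X.X/X.O*, (1,1):+1/OXO/.XX/X.O, (2,1):+1/OXO/..X/XXO
[OXO/X.X/X.O] end (terminal -1, O#2); searched OXO/..X/X.O to 7

PV length from [OXO/..X/X.O]: 1 ply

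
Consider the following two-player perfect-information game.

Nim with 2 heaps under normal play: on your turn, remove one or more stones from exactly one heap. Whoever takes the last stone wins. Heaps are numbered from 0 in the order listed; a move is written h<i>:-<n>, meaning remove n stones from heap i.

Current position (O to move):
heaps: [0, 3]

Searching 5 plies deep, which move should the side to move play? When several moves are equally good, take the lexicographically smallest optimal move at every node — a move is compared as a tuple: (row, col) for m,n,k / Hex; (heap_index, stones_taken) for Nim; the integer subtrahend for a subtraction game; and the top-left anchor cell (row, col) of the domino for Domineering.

p1 O@[(0,3)]: h1:-1[(0,2)]-1 h1:-2[(0,1)]-1 h1:-3[(0,0)]+1*
p2 X@[(0,0)] terminal -1; root [(0,3)] d5

O's best at [(0,3)]: h1:-3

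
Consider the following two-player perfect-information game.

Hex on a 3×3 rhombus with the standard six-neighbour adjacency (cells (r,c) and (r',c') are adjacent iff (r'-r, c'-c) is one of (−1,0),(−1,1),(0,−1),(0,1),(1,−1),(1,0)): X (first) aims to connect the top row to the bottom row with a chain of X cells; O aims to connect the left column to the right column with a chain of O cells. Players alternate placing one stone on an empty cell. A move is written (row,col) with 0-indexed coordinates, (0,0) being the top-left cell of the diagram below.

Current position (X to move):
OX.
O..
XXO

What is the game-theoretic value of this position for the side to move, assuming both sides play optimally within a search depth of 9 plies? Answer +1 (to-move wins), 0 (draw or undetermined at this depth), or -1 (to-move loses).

[OX./O../XXO] X move#1: (0,2):+1/OXX/O../XXO*, (1,1):+1/OX./OX./XXO, (1,2):+1/OX./O.X/XXO
[OXX/O../XXO] O move#2: (1,1):-1/OXX/OO./XXO*, (1,2):-1/OXX/O.O/XXO
[OXX/OO./XXO] X move#3: (1,2):+1/OXX/OOX/XXO*
[OXX/OOX/XXO] end (terminal -1, O#4); searched OX./O../XXO to 9

value(OX./O../XXO, X) = +1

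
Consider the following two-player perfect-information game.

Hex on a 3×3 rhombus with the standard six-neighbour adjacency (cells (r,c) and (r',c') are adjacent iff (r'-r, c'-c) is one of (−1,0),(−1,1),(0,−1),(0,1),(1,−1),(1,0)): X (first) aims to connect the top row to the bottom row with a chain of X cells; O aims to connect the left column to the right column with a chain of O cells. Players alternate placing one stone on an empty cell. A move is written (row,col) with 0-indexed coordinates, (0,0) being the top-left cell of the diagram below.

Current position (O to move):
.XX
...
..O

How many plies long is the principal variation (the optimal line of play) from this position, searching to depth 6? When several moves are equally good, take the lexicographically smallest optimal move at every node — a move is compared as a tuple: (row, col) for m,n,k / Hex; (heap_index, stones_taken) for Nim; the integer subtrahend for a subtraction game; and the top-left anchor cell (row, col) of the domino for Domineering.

PV length from [.XX/.../..O]: 5 plies

[.XX/.../..O] O move#1: (0,0):-1/OXX/.../..O, (1,0):-1/.XX/O../..O, (1,1):+1/.XX/.O./..O*, (1,2):-1/.XX/..O/..O, (2,0):-1/.XX/.../O.O, (2,1):-1/.XX/.../.OO
[.XX/.O./..O] X move#2: (0,0):-1/XXX/.O./..O*, (1,0):-1/.XX/XO./..O, (1,2):-1/.XX/.OX/..O, (2,0):-1/.XX/.O./X.O, (2,1):-1/.XX/.O./.XO
[XXX/.O./..O] O move#3: (1,0):+1/XXX/OO./..O*, (1,2):+1/XXX/.OO/..O, (2,0):+1/XXX/.O./O.O, (2,1):+1/XXX/.O./.OO
[XXX/OO./..O] X move#4: (1,2):-1/XXX/OOX/..O*, (2,0):-1/XXX/OO./X.O, (2,1):-1/XXX/OO./.XO
[XXX/OOX/..O] O move#5: (2,0):-1/XXX/OOX/O.O, (2,1):+1/XXX/OOX/.OO*
[XXX/OOX/.OO] end (terminal -1, X#6); searched .XX/.../..O to 6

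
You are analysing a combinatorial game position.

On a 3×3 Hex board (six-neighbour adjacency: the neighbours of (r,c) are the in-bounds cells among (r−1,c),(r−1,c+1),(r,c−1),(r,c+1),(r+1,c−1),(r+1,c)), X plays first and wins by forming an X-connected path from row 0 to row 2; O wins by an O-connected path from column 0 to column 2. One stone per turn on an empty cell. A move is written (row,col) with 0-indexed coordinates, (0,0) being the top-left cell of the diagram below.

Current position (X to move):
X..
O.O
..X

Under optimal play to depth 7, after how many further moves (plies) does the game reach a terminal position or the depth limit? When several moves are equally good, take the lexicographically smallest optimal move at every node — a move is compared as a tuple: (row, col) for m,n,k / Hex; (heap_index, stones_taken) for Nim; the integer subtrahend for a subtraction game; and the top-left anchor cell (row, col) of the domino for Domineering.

[X../O.O/..X] X move#1: (0,1):-1/XX./O.O/..X, (0,2):-1/X.X/O.O/..X, (1,1):+1/X../OXO/..X*, (2,0):-1/X../O.O/X.X, (2,1):-1/X../O.O/.XX
[X../OXO/..X] O move#2: (0,1):-1/XO./OXO/..X*, (0,2):-1/X.O/OXO/..X, (2,0):-1/X../OXO/O.X, (2,1):-1/X../OXO/.OX
[XO./OXO/..X] X move#3: (0,2):+1/XOX/OXO/..X*, (2,0):-1/XO./OXO/X.X, (2,1):-1/XO./OXO/.XX
[XOX/OXO/..X] O move#4: (2,0):-1/XOX/OXO/O.X*, (2,1):-1/XOX/OXO/.OX
[XOX/OXO/O.X] X move#5: (2,1):+1/XOX/OXO/OXX*
[XOX/OXO/OXX] end (terminal -1, O#6); searched X../O.O/..X to 7

PV length from [X../O.O/..X]: 5 plies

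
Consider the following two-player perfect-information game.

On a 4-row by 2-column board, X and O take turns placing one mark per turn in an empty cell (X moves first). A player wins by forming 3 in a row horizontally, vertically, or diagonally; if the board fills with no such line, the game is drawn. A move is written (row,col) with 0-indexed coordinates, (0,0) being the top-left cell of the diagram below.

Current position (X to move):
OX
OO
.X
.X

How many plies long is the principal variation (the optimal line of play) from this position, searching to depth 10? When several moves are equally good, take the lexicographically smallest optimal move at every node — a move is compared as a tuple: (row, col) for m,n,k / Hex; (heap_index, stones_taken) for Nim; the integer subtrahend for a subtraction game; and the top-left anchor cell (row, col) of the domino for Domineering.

PV length from [OX/OO/.X/.X]: 2 plies

ply 1, X at OX/OO/.X/.X | (2,0)=+0→OX/OO/XX/.X*; (3,0)=-1→OX/OO/.X/XX
ply 2, O at OX/OO/XX/.X | (3,0)=+0→OX/OO/XX/OX*
ply 3: OX/OO/XX/OX is terminal +0 (X); from OX/OO/.X/.X depth 10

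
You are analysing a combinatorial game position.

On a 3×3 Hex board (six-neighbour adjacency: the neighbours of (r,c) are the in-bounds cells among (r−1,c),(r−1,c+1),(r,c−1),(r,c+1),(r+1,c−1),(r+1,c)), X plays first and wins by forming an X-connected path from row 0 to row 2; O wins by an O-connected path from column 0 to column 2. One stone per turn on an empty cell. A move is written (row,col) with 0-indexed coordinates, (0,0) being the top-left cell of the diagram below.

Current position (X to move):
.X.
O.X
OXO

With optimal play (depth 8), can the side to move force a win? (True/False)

X winning at [.X./O.X/OXO]: True

[.X./O.X/OXO] X move#1: (0,0):+1/XX./O.X/OXO*, (0,2):+1/.XX/O.X/OXO, (1,1):+1/.X./OXX/OXO
[XX./O.X/OXO] O move#2: (0,2):-1/XXO/O.X/OXO*, (1,1):-1/XX./OOX/OXO
[XXO/O.X/OXO] X move#3: (1,1):+1/XXO/OXX/OXO*
[XXO/OXX/OXO] end (terminal -1, O#4); searched .X./O.X/OXO to 8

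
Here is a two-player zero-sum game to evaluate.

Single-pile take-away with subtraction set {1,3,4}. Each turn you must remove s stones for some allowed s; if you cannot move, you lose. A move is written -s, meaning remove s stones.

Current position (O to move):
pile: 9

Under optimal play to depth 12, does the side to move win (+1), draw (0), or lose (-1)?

p1 O@[9]: -1[8]-1* -3[6]-1 -4[5]-1
p2 X@[8]: -1[7]+1* -3[5]-1 -4[4]-1
p3 O@[7]: -1[6]-1* -3[4]-1 -4[3]-1
p4 X@[6]: -1[5]-1 -3[3]-1 -4[2]+1*
p5 O@[2]: -1[1]-1*
p6 X@[1]: -1[0]+1*
p7 O@[0] terminal -1; root [9] d12

value(9, O) = -1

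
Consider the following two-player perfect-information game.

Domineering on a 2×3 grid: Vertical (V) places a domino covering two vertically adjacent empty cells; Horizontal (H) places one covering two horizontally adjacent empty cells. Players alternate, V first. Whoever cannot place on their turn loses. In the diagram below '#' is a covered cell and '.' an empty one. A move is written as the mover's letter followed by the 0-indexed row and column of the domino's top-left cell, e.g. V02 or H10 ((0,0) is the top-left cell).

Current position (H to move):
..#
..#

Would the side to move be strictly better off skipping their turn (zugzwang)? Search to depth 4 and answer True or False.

[..#/..#] H move#1: H00:+1/###/..#*, H10:+1/..#/###
[###/..#] end (terminal -1, V#2); searched ..#/..# to 4
if H skipped the turn, V would face:
~ [..#/..#] V move#1: V00:+1/#.#/#.#*, V01:+1/.##/.##
~ [#.#/#.#] end (terminal -1, H#2); searched ..#/..# to 4
compare (H): move=+1 vs pass=-1

zugzwang(..#/..#, H) = False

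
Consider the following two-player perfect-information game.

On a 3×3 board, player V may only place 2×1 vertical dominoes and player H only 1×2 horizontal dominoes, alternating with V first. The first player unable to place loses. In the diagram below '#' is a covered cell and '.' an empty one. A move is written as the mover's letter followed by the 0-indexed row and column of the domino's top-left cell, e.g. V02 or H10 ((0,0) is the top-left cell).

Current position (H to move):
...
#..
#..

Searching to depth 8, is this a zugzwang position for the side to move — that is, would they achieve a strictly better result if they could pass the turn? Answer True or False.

zugzwang(.../#../#.., H) = False

p1 H@[.../#../#..]: H00[##./#../#..]-1 H01[.##/#../#..]-1 H11[.../###/#..]+1* H21[.../#../###]-1
p2 V@[.../###/#..] terminal -1; root [.../#../#..] d8
suppose H passes — search the same position with V to move:
pass> p1 V@[.../#../#..]: V01[.#./##./#..]+1* V02[..#/#.#/#..]+1 V11[.../##./##.]+1 V12[.../#.#/#.#]+1
pass> p2 H@[.#./##./#..]: H21[.#./##./###]-1*
pass> p3 V@[.#./##./###]: V02[.##/###/###]+1*
pass> p4 H@[.##/###/###] terminal -1; root [.../#../#..] d8
for H: play +1, pass -1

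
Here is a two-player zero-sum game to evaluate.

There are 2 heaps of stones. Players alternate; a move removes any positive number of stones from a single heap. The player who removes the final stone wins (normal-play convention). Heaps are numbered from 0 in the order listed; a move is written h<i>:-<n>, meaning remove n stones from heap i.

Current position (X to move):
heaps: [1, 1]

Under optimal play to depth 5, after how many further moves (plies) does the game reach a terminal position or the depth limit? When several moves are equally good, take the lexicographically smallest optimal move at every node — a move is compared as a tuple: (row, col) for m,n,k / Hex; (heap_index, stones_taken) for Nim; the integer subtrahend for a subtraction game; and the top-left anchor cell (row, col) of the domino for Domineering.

PV length from [(1,1)]: 2 plies

p1 X@[(1,1)]: h0:-1[(0,1)]-1* h1:-1[(1,0)]-1
p2 O@[(0,1)]: h1:-1[(0,0)]+1*
p3 X@[(0,0)] terminal -1; root [(1,1)] d5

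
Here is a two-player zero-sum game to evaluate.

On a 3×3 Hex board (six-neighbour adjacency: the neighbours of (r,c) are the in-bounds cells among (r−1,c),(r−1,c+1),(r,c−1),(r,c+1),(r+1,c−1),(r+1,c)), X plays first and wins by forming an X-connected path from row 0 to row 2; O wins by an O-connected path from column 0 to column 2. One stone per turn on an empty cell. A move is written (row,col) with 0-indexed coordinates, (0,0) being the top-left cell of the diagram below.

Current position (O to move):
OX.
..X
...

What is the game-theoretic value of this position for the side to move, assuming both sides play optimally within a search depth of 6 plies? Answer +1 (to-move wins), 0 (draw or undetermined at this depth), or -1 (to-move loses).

ply 1, O at OX./..X/... | (0,2)=-1→OXO/..X/...*; (1,0)=-1→OX./O.X/...; (1,1)=-1→OX./.OX/...; (2,0)=-1→OX./..X/O..; (2,1)=-1→OX./..X/.O.; (2,2)=-1→OX./..X/..O
ply 2, X at OXO/..X/... | (1,0)=+1→OXO/X.X/...*; (1,1)=+1→OXO/.XX/...; (2,0)=+1→OXO/..X/X..; (2,1)=-1→OXO/..X/.X.; (2,2)=-1→OXO/..X/..X
ply 3, O at OXO/X.X/... | (1,1)=-1→OXO/XOX/...*; (2,0)=-1→OXO/X.X/O..; (2,1)=-1→OXO/X.X/.O.; (2,2)=-1→OXO/X.X/..O
ply 4, X at OXO/XOX/... | (2,0)=+1→OXO/XOX/X..*; (2,1)=-1→OXO/XOX/.X.; (2,2)=-1→OXO/XOX/..X
ply 5: OXO/XOX/X.. is terminal -1 (O); from OX./..X/... depth 6

value(OX./..X/..., O) = -1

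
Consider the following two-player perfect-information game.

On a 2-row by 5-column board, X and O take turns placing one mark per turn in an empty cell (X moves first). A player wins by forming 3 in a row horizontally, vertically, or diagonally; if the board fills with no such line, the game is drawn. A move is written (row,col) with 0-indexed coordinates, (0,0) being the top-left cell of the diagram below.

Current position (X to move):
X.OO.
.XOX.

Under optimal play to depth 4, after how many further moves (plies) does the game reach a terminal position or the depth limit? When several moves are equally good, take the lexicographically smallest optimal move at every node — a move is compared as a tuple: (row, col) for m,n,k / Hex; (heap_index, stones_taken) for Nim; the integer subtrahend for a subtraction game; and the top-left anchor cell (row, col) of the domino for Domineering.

PV length from [X.OO./.XOX.]: 2 plies

p1 X@[X.OO./.XOX.]: (0,1)[XXOO./.XOX.]-1* (0,4)[X.OOX/.XOX.]-1 (1,0)[X.OO./XXOX.]-1 (1,4)[X.OO./.XOXX]-1
p2 O@[XXOO./.XOX.]: (0,4)[XXOOO/.XOX.]+1* (1,0)[XXOO./OXOX.]+0 (1,4)[XXOO./.XOXO]+0
p3 X@[XXOOO/.XOX.] terminal -1; root [X.OO./.XOX.] d4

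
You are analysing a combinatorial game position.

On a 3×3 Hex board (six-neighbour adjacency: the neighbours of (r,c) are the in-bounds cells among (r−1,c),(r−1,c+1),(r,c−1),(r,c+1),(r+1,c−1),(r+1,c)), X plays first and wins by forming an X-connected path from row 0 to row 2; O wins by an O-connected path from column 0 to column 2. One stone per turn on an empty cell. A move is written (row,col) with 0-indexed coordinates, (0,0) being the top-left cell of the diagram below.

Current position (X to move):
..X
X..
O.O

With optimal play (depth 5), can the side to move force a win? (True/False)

X winning at [..X/X../O.O]: True

[..X/X../O.O] X move#1: (0,0):-1/X.X/X../O.O, (0,1):-1/.XX/X../O.O, (1,1):-1/..X/XX./O.O, (1,2):-1/..X/X.X/O.O, (2,1):+1/..X/X../OXO*
[..X/X../OXO] O move#2: (0,0):-1/O.X/X../OXO*, (0,1):-1/.OX/X../OXO, (1,1):-1/..X/XO./OXO, (1,2):-1/..X/X.O/OXO
[O.X/X../OXO] X move#3: (0,1):+1/OXX/X../OXO*, (1,1):+1/O.X/XX./OXO, (1,2):+1/O.X/X.X/OXO
[OXX/X../OXO] O move#4: (1,1):-1/OXX/XO./OXO*, (1,2):-1/OXX/X.O/OXO
[OXX/XO./OXO] X move#5: (1,2):+1/OXX/XOX/OXO*
[OXX/XOX/OXO] end (terminal -1, O#6); searched ..X/X../O.O to 5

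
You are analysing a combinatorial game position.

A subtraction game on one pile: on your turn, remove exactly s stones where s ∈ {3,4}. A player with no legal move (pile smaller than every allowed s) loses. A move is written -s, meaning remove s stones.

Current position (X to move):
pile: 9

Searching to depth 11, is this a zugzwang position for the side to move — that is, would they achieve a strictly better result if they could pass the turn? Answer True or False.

[9] X move#1: -3:-1/6*, -4:-1/5
[6] O move#2: -3:-1/3, -4:+1/2*
[2] end (terminal -1, X#3); searched 9 to 11
if X skipped the turn, O would face:
~ [9] O move#1: -3:-1/6*, -4:-1/5
~ [6] X move#2: -3:-1/3, -4:+1/2*
~ [2] end (terminal -1, O#3); searched 9 to 11
compare (X): move=-1 vs pass=+1

zugzwang(9, X) = True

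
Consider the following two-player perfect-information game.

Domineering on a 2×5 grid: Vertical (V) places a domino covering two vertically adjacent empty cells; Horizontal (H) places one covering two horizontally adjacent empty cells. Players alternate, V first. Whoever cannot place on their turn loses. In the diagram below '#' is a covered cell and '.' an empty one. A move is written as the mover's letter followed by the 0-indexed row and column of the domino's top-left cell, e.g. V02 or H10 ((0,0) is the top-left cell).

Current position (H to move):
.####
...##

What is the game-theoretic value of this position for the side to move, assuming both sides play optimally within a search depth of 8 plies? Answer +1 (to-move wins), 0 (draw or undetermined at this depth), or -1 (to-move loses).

ply 1, H at .####/...## | H10=+1→.####/##.##*; H11=-1→.####/.####
ply 2: .####/##.## is terminal -1 (V); from .####/...## depth 8

value(.####/...##, H) = +1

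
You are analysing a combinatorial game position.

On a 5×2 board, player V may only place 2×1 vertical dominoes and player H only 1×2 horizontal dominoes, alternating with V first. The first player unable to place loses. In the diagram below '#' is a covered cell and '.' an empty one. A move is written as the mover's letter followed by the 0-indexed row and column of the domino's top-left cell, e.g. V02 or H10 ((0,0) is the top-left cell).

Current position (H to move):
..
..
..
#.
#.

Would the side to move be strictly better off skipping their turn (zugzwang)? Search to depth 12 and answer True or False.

[../../../#./#.] H move#1: H00:-1/##/../../#./#., H10:+1/../##/../#./#.*, H20:-1/../../##/#./#.
[../##/../#./#.] V move#2: V21:-1/../##/.#/##/#.*, V31:-1/../##/../##/##
[../##/.#/##/#.] H move#3: H00:+1/##/##/.#/##/#.*
[##/##/.#/##/#.] end (terminal -1, V#4); searched ../../../#./#. to 12
if H skipped the turn, V would face:
~ [../../../#./#.] V move#1: V00:+1/#./#./../#./#.*, V01:+1/.#/.#/../#./#., V10:+1/../#./#./#./#., V11:+1/../.#/.#/#./#., V21:-1/../../.#/##/#., V31:-1/../../../##/##
~ [#./#./../#./#.] H move#2: H20:-1/#./#./##/#./#.*
~ [#./#./##/#./#.] V move#3: V01:+1/##/##/##/#./#.*, V31:+1/#./#./##/##/##
~ [##/##/##/#./#.] end (terminal -1, H#4); searched ../../../#./#. to 12
compare (H): move=+1 vs pass=-1

zugzwang(../../../#./#., H) = False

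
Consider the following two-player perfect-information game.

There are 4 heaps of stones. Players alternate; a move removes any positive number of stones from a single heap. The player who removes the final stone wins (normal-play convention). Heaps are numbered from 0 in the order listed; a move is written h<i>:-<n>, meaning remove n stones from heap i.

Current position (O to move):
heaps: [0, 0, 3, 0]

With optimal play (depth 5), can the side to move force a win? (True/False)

O winning at [(0,0,3,0)]: True

ply 1, O at (0,0,3,0) | h2:-1=-1→(0,0,2,0); h2:-2=-1→(0,0,1,0); h2:-3=+1→(0,0,0,0)*
ply 2: (0,0,0,0) is terminal -1 (X); from (0,0,3,0) depth 5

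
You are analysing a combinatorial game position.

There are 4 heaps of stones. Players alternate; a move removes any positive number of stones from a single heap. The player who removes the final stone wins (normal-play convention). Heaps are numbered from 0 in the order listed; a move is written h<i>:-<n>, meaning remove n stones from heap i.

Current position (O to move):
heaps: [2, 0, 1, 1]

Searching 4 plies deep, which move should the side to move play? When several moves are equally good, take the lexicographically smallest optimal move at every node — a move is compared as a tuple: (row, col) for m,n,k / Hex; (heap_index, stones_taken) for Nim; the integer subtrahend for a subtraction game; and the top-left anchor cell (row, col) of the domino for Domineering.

p1 O@[(2,0,1,1)]: h0:-1[(1,0,1,1)]-1 h0:-2[(0,0,1,1)]+1* h2:-1[(2,0,0,1)]-1 h3:-1[(2,0,1,0)]-1
p2 X@[(0,0,1,1)]: h2:-1[(0,0,0,1)]-1* h3:-1[(0,0,1,0)]-1
p3 O@[(0,0,0,1)]: h3:-1[(0,0,0,0)]+1*
p4 X@[(0,0,0,0)] terminal -1; root [(2,0,1,1)] d4

O's best at [(2,0,1,1)]: h0:-2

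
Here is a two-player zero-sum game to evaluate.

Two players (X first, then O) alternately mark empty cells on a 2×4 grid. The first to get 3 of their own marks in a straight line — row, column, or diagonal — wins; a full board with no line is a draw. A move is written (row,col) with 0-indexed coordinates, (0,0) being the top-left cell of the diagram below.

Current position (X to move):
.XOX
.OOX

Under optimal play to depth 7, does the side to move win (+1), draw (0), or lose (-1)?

ply 1, X at .XOX/.OOX | (0,0)=-1→XXOX/.OOX; (1,0)=+0→.XOX/XOOX*
ply 2, O at .XOX/XOOX | (0,0)=+0→OXOX/XOOX*
ply 3: OXOX/XOOX is terminal +0 (X); from .XOX/.OOX depth 7

value(.XOX/.OOX, X) = 0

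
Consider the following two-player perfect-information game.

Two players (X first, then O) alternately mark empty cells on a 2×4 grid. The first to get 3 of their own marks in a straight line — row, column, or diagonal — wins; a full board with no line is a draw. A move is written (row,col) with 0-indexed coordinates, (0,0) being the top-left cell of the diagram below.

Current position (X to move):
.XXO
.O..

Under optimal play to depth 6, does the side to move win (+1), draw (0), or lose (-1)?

ply 1, X at .XXO/.O.. | (0,0)=+1→XXXO/.O..*; (1,0)=+0→.XXO/XO..; (1,2)=+0→.XXO/.OX.; (1,3)=+0→.XXO/.O.X
ply 2: XXXO/.O.. is terminal -1 (O); from .XXO/.O.. depth 6

value(.XXO/.O.., X) = +1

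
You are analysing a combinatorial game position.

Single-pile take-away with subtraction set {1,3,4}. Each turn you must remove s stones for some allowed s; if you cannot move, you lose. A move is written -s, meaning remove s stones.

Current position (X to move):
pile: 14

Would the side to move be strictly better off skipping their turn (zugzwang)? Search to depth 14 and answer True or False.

ply 1, X at 14 | -1=-1→13*; -3=-1→11; -4=-1→10
ply 2, O at 13 | -1=-1→12; -3=-1→10; -4=+1→9*
ply 3, X at 9 | -1=-1→8*; -3=-1→6; -4=-1→5
ply 4, O at 8 | -1=+1→7*; -3=-1→5; -4=-1→4
ply 5, X at 7 | -1=-1→6*; -3=-1→4; -4=-1→3
ply 6, O at 6 | -1=-1→5; -3=-1→3; -4=+1→2*
ply 7, X at 2 | -1=-1→1*
ply 8, O at 1 | -1=+1→0*
ply 9: 0 is terminal -1 (X); from 14 depth 14
pass branch (O moves first from the same position):
  | ply 1, O at 14 | -1=-1→13*; -3=-1→11; -4=-1→10
  | ply 2, X at 13 | -1=-1→12; -3=-1→10; -4=+1→9*
  | ply 3, O at 9 | -1=-1→8*; -3=-1→6; -4=-1→5
  | ply 4, X at 8 | -1=+1→7*; -3=-1→5; -4=-1→4
  | ply 5, O at 7 | -1=-1→6*; -3=-1→4; -4=-1→3
  | ply 6, X at 6 | -1=-1→5; -3=-1→3; -4=+1→2*
  | ply 7, O at 2 | -1=-1→1*
  | ply 8, X at 1 | -1=+1→0*
  | ply 9: 0 is terminal -1 (O); from 14 depth 14
X moving scores -1; X passing scores +1

zugzwang(14, X) = True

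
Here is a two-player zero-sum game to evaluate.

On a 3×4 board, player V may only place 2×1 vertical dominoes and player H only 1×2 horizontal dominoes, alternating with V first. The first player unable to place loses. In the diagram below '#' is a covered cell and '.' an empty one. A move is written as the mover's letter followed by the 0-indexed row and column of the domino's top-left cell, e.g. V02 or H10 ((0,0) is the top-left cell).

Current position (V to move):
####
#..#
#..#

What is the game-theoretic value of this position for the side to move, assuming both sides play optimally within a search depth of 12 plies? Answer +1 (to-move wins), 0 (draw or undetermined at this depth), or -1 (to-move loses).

value(####/#..#/#..#, V) = +1

p1 V@[####/#..#/#..#]: V11[####/##.#/##.#]+1* V12[####/#.##/#.##]+1
p2 H@[####/##.#/##.#] terminal -1; root [####/#..#/#..#] d12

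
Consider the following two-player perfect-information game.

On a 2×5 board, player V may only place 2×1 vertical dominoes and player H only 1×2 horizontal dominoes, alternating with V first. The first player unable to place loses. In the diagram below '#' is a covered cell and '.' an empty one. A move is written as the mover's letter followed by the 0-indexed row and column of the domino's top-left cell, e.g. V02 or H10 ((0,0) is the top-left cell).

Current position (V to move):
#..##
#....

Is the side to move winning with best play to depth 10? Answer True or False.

V winning at [#..##/#....]: True

p1 V@[#..##/#....]: V01[##.##/##...]-1 V02[#.###/#.#..]+1*
p2 H@[#.###/#.#..]: H13[#.###/#.###]-1*
p3 V@[#.###/#.###]: V01[#####/#####]+1*
p4 H@[#####/#####] terminal -1; root [#..##/#....] d10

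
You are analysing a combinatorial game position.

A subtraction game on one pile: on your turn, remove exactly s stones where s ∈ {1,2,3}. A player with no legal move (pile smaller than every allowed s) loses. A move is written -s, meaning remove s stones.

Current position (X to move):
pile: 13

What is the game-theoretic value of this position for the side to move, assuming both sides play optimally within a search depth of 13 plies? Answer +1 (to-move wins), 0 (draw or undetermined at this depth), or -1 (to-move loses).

[13] X move#1: -1:+1/12*, -2:-1/11, -3:-1/10
[12] O move#2: -1:-1/11*, -2:-1/10, -3:-1/9
[11] X move#3: -1:-1/10, -2:-1/9, -3:+1/8*
[8] O move#4: -1:-1/7*, -2:-1/6, -3:-1/5
[7] X move#5: -1:-1/6, -2:-1/5, -3:+1/4*
[4] O move#6: -1:-1/3*, -2:-1/2, -3:-1/1
[3] X move#7: -1:-1/2, -2:-1/1, -3:+1/0*
[0] end (terminal -1, O#8); searched 13 to 13

value(13, X) = +1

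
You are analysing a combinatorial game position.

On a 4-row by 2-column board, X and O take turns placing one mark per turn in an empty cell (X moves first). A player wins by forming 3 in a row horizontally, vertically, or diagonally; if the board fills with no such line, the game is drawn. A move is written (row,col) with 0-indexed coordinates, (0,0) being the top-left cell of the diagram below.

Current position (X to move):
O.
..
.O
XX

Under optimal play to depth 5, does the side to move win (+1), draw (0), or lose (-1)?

value(O./../.O/XX, X) = 0

[O./../.O/XX] X move#1: (0,1):+0/OX/../.O/XX*, (1,0):+0/O./X./.O/XX, (1,1):+0/O./.X/.O/XX, (2,0):+0/O./../XO/XX
[OX/../.O/XX] O move#2: (1,0):+0/OX/O./.O/XX*, (1,1):+0/OX/.O/.O/XX, (2,0):+0/OX/../OO/XX
[OX/O./.O/XX] X move#3: (1,1):-1/OX/OX/.O/XX, (2,0):+0/OX/O./XO/XX*
[OX/O./XO/XX] O move#4: (1,1):+0/OX/OO/XO/XX*
[OX/OO/XO/XX] end (terminal +0, X#5); searched O./../.O/XX to 5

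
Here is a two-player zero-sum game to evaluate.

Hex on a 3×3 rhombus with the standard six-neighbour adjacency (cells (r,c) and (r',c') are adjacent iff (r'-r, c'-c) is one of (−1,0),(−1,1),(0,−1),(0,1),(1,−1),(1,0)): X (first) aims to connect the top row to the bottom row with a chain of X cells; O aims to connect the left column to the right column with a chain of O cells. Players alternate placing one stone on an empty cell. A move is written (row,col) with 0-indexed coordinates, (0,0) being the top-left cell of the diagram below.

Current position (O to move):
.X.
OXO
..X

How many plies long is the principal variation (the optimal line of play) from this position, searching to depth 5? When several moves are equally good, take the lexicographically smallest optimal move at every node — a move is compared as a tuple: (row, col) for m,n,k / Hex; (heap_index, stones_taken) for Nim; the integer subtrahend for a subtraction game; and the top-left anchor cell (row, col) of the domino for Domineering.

PV length from [.X./OXO/..X]: 4 plies

p1 O@[.X./OXO/..X]: (0,0)[OX./OXO/..X]-1* (0,2)[.XO/OXO/..X]-1 (2,0)[.X./OXO/O.X]-1 (2,1)[.X./OXO/.OX]-1
p2 X@[OX./OXO/..X]: (0,2)[OXX/OXO/..X]+1* (2,0)[OX./OXO/X.X]+1 (2,1)[OX./OXO/.XX]+1
p3 O@[OXX/OXO/..X]: (2,0)[OXX/OXO/O.X]-1* (2,1)[OXX/OXO/.OX]-1
p4 X@[OXX/OXO/O.X]: (2,1)[OXX/OXO/OXX]+1*
p5 O@[OXX/OXO/OXX] terminal -1; root [.X./OXO/..X] d5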